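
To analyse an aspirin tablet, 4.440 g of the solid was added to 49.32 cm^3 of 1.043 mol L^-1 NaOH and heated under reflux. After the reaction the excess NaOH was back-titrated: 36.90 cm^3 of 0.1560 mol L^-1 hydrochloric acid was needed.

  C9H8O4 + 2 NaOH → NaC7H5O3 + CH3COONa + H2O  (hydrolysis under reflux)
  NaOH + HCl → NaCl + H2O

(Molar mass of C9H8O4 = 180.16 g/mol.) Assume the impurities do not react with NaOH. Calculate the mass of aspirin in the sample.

4.115 g

n(NaOH) added = 0.04932 × 1.043 = 0.05144 mol
n(HCl) used in back-titration = 0.03690 × 0.1560 = 5.756 × 10^-3 mol
n(NaOH) left over = 5.756 × 10^-3 mol (1:1 ratio)
n(NaOH) consumed by analyte = 0.05144 − 5.756 × 10^-3 = 0.04568 mol
From the 1:2 ratio, n(C9H8O4) = 1/2 × 0.04568 = 0.02284 mol
mass of C9H8O4 = 0.02284 × 180.16 = 4.115 g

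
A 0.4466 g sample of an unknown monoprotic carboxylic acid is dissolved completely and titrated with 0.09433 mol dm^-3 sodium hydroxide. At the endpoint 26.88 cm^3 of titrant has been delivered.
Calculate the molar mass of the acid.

176.1 g/mol

n(NaOH) = 0.02688 L × 0.09433 mol/L = 2.536 × 10^-3 mol
n(HA) = 2.536 × 10^-3 mol (1:1 ratio)
M = m / n = 0.4466 g / 2.536 × 10^-3 mol = 176.1 g/mol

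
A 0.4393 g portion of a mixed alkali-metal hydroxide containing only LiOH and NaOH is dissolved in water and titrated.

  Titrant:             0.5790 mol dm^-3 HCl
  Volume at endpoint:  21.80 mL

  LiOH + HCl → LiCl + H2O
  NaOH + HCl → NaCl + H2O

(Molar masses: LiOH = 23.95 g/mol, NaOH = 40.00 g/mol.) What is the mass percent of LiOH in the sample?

22.28 %

n(HCl) = 0.02180 × 0.5790 = 0.01262 mol
Let x = n(LiOH), y = n(NaOH).
Titrant: 1x + 1y = 0.01262;  mass: 23.95x + 40.00y = 0.4393
Solving, x = 4.086 × 10^-3 mol, y = 8.536 × 10^-3 mol
mass of LiOH = 4.086 × 10^-3 × 23.95 = 0.09787 g
% LiOH = 0.09787 / 0.4393 × 100 = 22.28 %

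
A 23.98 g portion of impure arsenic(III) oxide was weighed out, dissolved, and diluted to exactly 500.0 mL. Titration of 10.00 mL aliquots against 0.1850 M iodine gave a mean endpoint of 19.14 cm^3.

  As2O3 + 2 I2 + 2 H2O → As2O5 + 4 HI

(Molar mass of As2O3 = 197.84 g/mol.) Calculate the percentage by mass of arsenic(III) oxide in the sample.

73.03 %

n(I2) per titration = 0.01914 × 0.1850 = 3.541 × 10^-3 mol
From the 1:2 ratio, n(As2O3) in each aliquot = 1/2 × 3.541 × 10^-3 = 1.770 × 10^-3 mol
n(As2O3) in the whole flask = 1.770 × 10^-3 × 500.0/10.00 = 0.08852 mol
mass of As2O3 = 0.08852 × 197.84 = 17.51 g
% As2O3 = 17.51 / 23.98 × 100 = 73.03 %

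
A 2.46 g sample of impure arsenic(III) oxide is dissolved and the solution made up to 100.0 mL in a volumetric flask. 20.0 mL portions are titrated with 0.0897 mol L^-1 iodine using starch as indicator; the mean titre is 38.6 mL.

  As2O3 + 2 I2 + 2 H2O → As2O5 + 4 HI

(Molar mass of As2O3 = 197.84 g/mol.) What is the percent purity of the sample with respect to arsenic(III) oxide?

69.6 %

n(I2) per titration = 0.0386 × 0.0897 = 3.46 × 10^-3 mol
From the 1:2 ratio, n(As2O3) in each aliquot = 1/2 × 3.46 × 10^-3 = 1.73 × 10^-3 mol
n(As2O3) in the whole flask = 1.73 × 10^-3 × 100.0/20.0 = 8.66 × 10^-3 mol
mass of As2O3 = 8.66 × 10^-3 × 197.84 = 1.71 g
% As2O3 = 1.71 / 2.46 × 100 = 69.6 %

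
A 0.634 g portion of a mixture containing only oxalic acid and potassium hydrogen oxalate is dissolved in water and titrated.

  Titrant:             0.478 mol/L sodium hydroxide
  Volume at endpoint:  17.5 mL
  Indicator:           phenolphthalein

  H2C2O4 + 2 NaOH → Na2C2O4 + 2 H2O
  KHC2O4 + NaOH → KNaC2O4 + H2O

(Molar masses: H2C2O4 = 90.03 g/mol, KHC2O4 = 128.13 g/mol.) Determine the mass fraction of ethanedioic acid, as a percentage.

n(NaOH) = 0.0175 × 0.478 = 8.37 × 10^-3 mol
Let x = n(H2C2O4), y = n(KHC2O4).
Titrant: 2x + 1y = 8.37 × 10^-3;  mass: 90.03x + 128.13y = 0.634
Solving, x = 2.63 × 10^-3 mol, y = 3.10 × 10^-3 mol
mass of H2C2O4 = 2.63 × 10^-3 × 90.03 = 0.237 g
% H2C2O4 = 0.237 / 0.634 × 100 = 37.4 %

37.4 %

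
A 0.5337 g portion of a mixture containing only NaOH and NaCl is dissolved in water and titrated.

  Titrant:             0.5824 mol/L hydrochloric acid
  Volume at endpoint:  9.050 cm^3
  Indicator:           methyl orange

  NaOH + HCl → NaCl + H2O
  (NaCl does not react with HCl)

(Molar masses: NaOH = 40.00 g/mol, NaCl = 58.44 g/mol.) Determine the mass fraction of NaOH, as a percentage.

39.50 %

n(HCl) = 0.009050 × 0.5824 = 5.271 × 10^-3 mol
Let x = n(NaOH), y = n(NaCl).
Titrant: 1x = 5.271 × 10^-3;  mass: 40.00x + 58.44y = 0.5337
Solving, x = 5.271 × 10^-3 mol, y = 5.525 × 10^-3 mol
mass of NaOH = 5.271 × 10^-3 × 40.00 = 0.2108 g
% NaOH = 0.2108 / 0.5337 × 100 = 39.50 %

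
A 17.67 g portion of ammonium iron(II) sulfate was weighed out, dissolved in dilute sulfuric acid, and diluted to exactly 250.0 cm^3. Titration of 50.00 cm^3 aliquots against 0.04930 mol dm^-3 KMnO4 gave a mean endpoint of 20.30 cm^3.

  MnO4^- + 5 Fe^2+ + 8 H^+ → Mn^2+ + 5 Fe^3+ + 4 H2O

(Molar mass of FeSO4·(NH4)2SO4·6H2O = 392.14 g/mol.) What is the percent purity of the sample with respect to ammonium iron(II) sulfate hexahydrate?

n(KMnO4) per titration = 0.02030 × 0.04930 = 1.001 × 10^-3 mol
From the 5:1 ratio, n(FeSO4·(NH4)2SO4·6H2O) in each aliquot = 5/1 × 1.001 × 10^-3 = 5.004 × 10^-3 mol
n(FeSO4·(NH4)2SO4·6H2O) in the whole flask = 5.004 × 10^-3 × 250.0/50.00 = 0.02502 mol
mass of FeSO4·(NH4)2SO4·6H2O = 0.02502 × 392.14 = 9.811 g
% FeSO4·(NH4)2SO4·6H2O = 9.811 / 17.67 × 100 = 55.52 %

55.52 %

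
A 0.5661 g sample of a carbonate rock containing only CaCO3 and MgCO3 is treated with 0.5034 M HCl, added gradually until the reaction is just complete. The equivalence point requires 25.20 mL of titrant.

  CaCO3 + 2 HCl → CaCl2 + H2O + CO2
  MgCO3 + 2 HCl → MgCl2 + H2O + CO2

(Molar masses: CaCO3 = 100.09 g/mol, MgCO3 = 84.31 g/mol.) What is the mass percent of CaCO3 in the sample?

n(HCl) = 0.02520 × 0.5034 = 0.01269 mol
Let x = n(CaCO3), y = n(MgCO3).
Titrant: 2x + 2y = 0.01269;  mass: 100.09x + 84.31y = 0.5661
Solving, x = 1.986 × 10^-3 mol, y = 4.357 × 10^-3 mol
mass of CaCO3 = 1.986 × 10^-3 × 100.09 = 0.1988 g
% CaCO3 = 0.1988 / 0.5661 × 100 = 35.11 %

35.11 %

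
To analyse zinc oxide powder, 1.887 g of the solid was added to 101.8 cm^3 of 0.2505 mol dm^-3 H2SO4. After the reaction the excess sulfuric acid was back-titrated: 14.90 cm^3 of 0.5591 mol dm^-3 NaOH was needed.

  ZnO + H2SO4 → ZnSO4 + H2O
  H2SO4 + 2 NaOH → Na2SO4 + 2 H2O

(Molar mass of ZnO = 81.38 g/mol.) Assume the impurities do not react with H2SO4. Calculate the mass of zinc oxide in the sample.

1.736 g

n(H2SO4) added = 0.1018 × 0.2505 = 0.02550 mol
n(NaOH) used in back-titration = 0.01490 × 0.5591 = 8.331 × 10^-3 mol
From the 1:2 ratio, n(H2SO4) left over = 1/2 × 8.331 × 10^-3 = 4.165 × 10^-3 mol
n(H2SO4) consumed by analyte = 0.02550 − 4.165 × 10^-3 = 0.02134 mol
n(ZnO) = 0.02134 mol (1:1 ratio)
mass of ZnO = 0.02134 × 81.38 = 1.736 g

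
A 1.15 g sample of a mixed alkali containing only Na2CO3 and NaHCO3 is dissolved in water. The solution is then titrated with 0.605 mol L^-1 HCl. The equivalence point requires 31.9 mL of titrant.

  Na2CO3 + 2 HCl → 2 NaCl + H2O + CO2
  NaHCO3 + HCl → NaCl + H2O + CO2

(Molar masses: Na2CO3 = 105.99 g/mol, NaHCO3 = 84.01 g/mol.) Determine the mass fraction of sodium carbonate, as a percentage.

70.0 %

n(HCl) = 0.0319 × 0.605 = 0.0193 mol
Let x = n(Na2CO3), y = n(NaHCO3).
Titrant: 2x + 1y = 0.0193;  mass: 105.99x + 84.01y = 1.15
Solving, x = 7.60 × 10^-3 mol, y = 4.10 × 10^-3 mol
mass of Na2CO3 = 7.60 × 10^-3 × 105.99 = 0.805 g
% Na2CO3 = 0.805 / 1.15 × 100 = 70.0 %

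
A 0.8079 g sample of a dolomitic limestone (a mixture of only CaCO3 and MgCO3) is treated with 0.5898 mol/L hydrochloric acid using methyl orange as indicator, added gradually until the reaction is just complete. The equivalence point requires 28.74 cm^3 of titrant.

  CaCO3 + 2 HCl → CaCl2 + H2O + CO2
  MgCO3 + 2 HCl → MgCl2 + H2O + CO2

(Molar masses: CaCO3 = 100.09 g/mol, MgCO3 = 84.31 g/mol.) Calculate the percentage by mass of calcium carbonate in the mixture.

73.28 %

n(HCl) = 0.02874 × 0.5898 = 0.01695 mol
Let x = n(CaCO3), y = n(MgCO3).
Titrant: 2x + 2y = 0.01695;  mass: 100.09x + 84.31y = 0.8079
Solving, x = 5.915 × 10^-3 mol, y = 2.561 × 10^-3 mol
mass of CaCO3 = 5.915 × 10^-3 × 100.09 = 0.5920 g
% CaCO3 = 0.5920 / 0.8079 × 100 = 73.28 %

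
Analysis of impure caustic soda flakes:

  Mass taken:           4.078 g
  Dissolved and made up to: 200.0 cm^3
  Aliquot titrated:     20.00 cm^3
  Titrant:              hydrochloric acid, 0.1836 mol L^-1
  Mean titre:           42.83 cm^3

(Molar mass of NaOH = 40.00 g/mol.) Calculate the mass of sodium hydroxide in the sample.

NaOH + HCl → NaCl + H2O
n(HCl) per titration = 0.04283 × 0.1836 = 7.864 × 10^-3 mol
n(NaOH) in each aliquot = 7.864 × 10^-3 mol (1:1 ratio)
n(NaOH) in the whole flask = 7.864 × 10^-3 × 200.0/20.00 = 0.07864 mol
mass of NaOH = 0.07864 × 40.00 = 3.145 g

3.145 g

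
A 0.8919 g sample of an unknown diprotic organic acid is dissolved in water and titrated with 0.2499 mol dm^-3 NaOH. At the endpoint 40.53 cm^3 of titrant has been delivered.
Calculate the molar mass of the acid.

176.1 g/mol

n(NaOH) = 0.04053 L × 0.2499 mol/L = 0.01013 mol
From the 1:2 ratio, n(H2A) = 1/2 × 0.01013 = 5.064 × 10^-3 mol
M = m / n = 0.8919 g / 5.064 × 10^-3 mol = 176.1 g/mol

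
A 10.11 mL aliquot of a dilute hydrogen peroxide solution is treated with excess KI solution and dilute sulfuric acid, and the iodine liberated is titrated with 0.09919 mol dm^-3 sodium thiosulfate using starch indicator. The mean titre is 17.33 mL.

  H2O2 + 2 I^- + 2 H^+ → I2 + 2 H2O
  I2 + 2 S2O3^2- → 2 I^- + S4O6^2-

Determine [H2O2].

n(S2O3^2-) = 0.01733 × 0.09919 = 1.719 × 10^-3 mol
n(I2) = n(S2O3^2-)/2 = 8.595 × 10^-4 mol
n(H2O2) in the aliquot = 8.595 × 10^-4 mol (1:1 ratio)
[H2O2] = 8.595 × 10^-4 / 0.01011 = 0.08501 mol/L

0.08501 mol/L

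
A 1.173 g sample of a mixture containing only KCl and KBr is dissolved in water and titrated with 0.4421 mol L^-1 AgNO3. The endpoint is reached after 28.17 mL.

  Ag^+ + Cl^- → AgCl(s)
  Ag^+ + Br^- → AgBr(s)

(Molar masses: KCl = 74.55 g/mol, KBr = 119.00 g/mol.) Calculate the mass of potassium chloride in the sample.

0.5183 g

n(AgNO3) = 0.02817 × 0.4421 = 0.01245 mol
Let x = n(KCl), y = n(KBr).
Titrant: 1x + 1y = 0.01245;  mass: 74.55x + 119.00y = 1.173
Solving, x = 6.952 × 10^-3 mol, y = 5.502 × 10^-3 mol
mass of KCl = 6.952 × 10^-3 × 74.55 = 0.5183 g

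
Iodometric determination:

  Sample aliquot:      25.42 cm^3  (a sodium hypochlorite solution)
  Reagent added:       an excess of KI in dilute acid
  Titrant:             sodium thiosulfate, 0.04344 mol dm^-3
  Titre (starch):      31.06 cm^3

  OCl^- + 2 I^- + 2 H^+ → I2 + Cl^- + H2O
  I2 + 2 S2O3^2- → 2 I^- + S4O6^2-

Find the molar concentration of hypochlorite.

n(S2O3^2-) = 0.03106 × 0.04344 = 1.349 × 10^-3 mol
n(I2) = n(S2O3^2-)/2 = 6.746 × 10^-4 mol
n(OCl^-) in the aliquot = 6.746 × 10^-4 mol (1:1 ratio)
[OCl^-] = 6.746 × 10^-4 / 0.02542 = 0.02654 mol/L

0.02654 mol/L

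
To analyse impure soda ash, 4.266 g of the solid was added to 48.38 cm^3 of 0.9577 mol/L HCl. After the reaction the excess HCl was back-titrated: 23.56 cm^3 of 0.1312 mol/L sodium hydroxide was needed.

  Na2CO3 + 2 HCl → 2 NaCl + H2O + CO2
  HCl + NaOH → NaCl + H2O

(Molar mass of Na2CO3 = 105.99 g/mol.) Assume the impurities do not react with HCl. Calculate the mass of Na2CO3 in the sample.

2.292 g

n(HCl) added = 0.04838 × 0.9577 = 0.04633 mol
n(NaOH) used in back-titration = 0.02356 × 0.1312 = 3.091 × 10^-3 mol
n(HCl) left over = 3.091 × 10^-3 mol (1:1 ratio)
n(HCl) consumed by analyte = 0.04633 − 3.091 × 10^-3 = 0.04324 mol
From the 1:2 ratio, n(Na2CO3) = 1/2 × 0.04324 = 0.02162 mol
mass of Na2CO3 = 0.02162 × 105.99 = 2.292 g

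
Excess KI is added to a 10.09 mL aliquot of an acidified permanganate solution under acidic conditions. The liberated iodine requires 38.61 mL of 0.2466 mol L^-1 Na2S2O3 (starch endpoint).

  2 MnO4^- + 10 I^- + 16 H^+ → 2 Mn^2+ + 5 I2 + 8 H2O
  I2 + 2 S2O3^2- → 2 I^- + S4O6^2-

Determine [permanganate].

n(S2O3^2-) = 0.03861 × 0.2466 = 9.521 × 10^-3 mol
n(I2) = n(S2O3^2-)/2 = 4.761 × 10^-3 mol
From the 2:5 ratio, n(MnO4^-) in the aliquot = 2/5 × 4.761 × 10^-3 = 1.904 × 10^-3 mol
[MnO4^-] = 1.904 × 10^-3 / 0.01009 = 0.1887 mol/L

0.1887 mol/L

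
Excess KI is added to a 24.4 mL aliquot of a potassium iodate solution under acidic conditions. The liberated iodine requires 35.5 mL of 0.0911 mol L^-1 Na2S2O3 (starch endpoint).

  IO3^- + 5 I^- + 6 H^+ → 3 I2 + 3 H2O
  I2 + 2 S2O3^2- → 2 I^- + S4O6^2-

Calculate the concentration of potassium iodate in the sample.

n(S2O3^2-) = 0.0355 × 0.0911 = 3.23 × 10^-3 mol
n(I2) = n(S2O3^2-)/2 = 1.62 × 10^-3 mol
From the 1:3 ratio, n(IO3^-) in the aliquot = 1/3 × 1.62 × 10^-3 = 5.39 × 10^-4 mol
[IO3^-] = 5.39 × 10^-4 / 0.0244 = 0.0221 mol/L

0.0221 mol/L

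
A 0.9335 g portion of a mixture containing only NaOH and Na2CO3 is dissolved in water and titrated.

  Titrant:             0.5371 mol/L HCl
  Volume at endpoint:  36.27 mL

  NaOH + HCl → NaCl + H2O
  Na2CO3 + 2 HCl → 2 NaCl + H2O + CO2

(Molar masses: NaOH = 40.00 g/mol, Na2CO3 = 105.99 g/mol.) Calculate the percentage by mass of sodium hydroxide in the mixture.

32.60 %

n(HCl) = 0.03627 × 0.5371 = 0.01948 mol
Let x = n(NaOH), y = n(Na2CO3).
Titrant: 1x + 2y = 0.01948;  mass: 40.00x + 105.99y = 0.9335
Solving, x = 7.609 × 10^-3 mol, y = 5.936 × 10^-3 mol
mass of NaOH = 7.609 × 10^-3 × 40.00 = 0.3043 g
% NaOH = 0.3043 / 0.9335 × 100 = 32.60 %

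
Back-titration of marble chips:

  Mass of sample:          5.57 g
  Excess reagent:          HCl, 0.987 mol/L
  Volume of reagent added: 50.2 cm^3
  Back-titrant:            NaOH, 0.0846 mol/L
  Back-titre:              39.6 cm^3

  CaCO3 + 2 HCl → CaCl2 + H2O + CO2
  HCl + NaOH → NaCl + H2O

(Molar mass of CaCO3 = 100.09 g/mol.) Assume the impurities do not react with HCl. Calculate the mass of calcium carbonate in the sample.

2.31 g

n(HCl) added = 0.0502 × 0.987 = 0.0495 mol
n(NaOH) used in back-titration = 0.0396 × 0.0846 = 3.35 × 10^-3 mol
n(HCl) left over = 3.35 × 10^-3 mol (1:1 ratio)
n(HCl) consumed by analyte = 0.0495 − 3.35 × 10^-3 = 0.0462 mol
From the 1:2 ratio, n(CaCO3) = 1/2 × 0.0462 = 0.0231 mol
mass of CaCO3 = 0.0231 × 100.09 = 2.31 g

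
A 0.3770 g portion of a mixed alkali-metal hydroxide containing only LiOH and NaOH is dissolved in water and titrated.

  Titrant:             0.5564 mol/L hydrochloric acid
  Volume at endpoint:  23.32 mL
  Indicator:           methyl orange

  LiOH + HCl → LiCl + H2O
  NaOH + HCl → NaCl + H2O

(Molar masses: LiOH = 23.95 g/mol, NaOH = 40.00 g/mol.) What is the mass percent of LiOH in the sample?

56.21 %

n(HCl) = 0.02332 × 0.5564 = 0.01298 mol
Let x = n(LiOH), y = n(NaOH).
Titrant: 1x + 1y = 0.01298;  mass: 23.95x + 40.00y = 0.3770
Solving, x = 8.848 × 10^-3 mol, y = 4.127 × 10^-3 mol
mass of LiOH = 8.848 × 10^-3 × 23.95 = 0.2119 g
% LiOH = 0.2119 / 0.3770 × 100 = 56.21 %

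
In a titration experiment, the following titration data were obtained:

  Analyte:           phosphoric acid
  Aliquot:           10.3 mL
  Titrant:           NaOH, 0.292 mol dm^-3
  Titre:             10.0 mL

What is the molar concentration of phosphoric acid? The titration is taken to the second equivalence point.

H3PO4 + 2 NaOH → Na2HPO4 + 2 H2O
n(NaOH) = 0.0100 L × 0.292 mol/L = 2.92 × 10^-3 mol
From the 1:2 mole ratio, n(H3PO4) = 1/2 × 2.92 × 10^-3 = 1.46 × 10^-3 mol
[H3PO4] = 1.46 × 10^-3 mol / 0.0103 L = 0.142 mol/L

0.142 mol/L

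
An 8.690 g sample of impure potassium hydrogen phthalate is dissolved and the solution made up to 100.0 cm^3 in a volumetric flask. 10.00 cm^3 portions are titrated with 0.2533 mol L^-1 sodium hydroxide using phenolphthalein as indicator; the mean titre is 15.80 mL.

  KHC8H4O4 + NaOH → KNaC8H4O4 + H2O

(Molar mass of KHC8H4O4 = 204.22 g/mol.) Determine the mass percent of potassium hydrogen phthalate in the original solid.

n(NaOH) per titration = 0.01580 × 0.2533 = 4.002 × 10^-3 mol
n(KHC8H4O4) in each aliquot = 4.002 × 10^-3 mol (1:1 ratio)
n(KHC8H4O4) in the whole flask = 4.002 × 10^-3 × 100.0/10.00 = 0.04002 mol
mass of KHC8H4O4 = 0.04002 × 204.22 = 8.173 g
% KHC8H4O4 = 8.173 / 8.690 × 100 = 94.05 %

94.05 %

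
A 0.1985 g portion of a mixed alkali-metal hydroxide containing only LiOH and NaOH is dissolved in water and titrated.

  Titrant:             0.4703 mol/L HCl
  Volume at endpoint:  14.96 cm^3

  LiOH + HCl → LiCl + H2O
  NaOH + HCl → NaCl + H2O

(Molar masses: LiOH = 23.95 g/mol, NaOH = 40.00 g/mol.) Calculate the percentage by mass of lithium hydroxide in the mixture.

n(HCl) = 0.01496 × 0.4703 = 7.036 × 10^-3 mol
Let x = n(LiOH), y = n(NaOH).
Titrant: 1x + 1y = 7.036 × 10^-3;  mass: 23.95x + 40.00y = 0.1985
Solving, x = 5.167 × 10^-3 mol, y = 1.869 × 10^-3 mol
mass of LiOH = 5.167 × 10^-3 × 23.95 = 0.1237 g
% LiOH = 0.1237 / 0.1985 × 100 = 62.34 %

62.34 %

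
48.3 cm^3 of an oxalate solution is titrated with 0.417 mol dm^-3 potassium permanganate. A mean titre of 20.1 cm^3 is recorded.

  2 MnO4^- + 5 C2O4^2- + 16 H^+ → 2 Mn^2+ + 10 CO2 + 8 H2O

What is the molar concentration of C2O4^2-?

n(KMnO4) = 0.0201 L × 0.417 mol/L = 8.38 × 10^-3 mol
From the 5:2 mole ratio, n(C2O4^2-) = 5/2 × 8.38 × 10^-3 = 0.0210 mol
[C2O4^2-] = 0.0210 mol / 0.0483 L = 0.434 mol/L

0.434 mol/L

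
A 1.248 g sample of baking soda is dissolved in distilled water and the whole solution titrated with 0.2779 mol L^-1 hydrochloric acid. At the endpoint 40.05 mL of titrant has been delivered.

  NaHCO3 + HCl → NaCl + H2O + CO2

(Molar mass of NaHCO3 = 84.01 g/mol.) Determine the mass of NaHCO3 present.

n(HCl) = 0.04005 L × 0.2779 mol/L = 0.01113 mol
n(NaHCO3) = 0.01113 mol (1:1 ratio)
mass of NaHCO3 = 0.01113 × 84.01 g/mol = 0.9350 g

0.9350 g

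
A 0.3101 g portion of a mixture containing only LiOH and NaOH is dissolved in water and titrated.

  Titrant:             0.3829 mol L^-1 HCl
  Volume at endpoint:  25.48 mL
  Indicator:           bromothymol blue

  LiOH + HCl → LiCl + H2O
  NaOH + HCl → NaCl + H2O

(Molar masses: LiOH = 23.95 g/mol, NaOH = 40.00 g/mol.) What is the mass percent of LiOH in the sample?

38.57 %

n(HCl) = 0.02548 × 0.3829 = 9.756 × 10^-3 mol
Let x = n(LiOH), y = n(NaOH).
Titrant: 1x + 1y = 9.756 × 10^-3;  mass: 23.95x + 40.00y = 0.3101
Solving, x = 4.994 × 10^-3 mol, y = 4.762 × 10^-3 mol
mass of LiOH = 4.994 × 10^-3 × 23.95 = 0.1196 g
% LiOH = 0.1196 / 0.3101 × 100 = 38.57 %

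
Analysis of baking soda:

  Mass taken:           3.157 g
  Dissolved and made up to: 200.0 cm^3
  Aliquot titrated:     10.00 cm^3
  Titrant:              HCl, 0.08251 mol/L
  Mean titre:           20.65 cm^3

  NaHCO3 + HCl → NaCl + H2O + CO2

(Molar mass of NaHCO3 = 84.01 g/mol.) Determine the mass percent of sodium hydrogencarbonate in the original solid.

n(HCl) per titration = 0.02065 × 0.08251 = 1.704 × 10^-3 mol
n(NaHCO3) in each aliquot = 1.704 × 10^-3 mol (1:1 ratio)
n(NaHCO3) in the whole flask = 1.704 × 10^-3 × 200.0/10.00 = 0.03408 mol
mass of NaHCO3 = 0.03408 × 84.01 = 2.863 g
% NaHCO3 = 2.863 / 3.157 × 100 = 90.68 %

90.68 %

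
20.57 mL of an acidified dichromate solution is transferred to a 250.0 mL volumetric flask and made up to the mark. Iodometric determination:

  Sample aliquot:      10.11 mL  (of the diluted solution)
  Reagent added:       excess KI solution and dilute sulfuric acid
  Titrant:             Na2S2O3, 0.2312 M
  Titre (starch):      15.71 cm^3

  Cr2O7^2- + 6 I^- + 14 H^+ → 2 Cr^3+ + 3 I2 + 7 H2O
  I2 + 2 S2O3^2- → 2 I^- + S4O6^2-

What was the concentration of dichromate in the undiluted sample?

0.7277 M

n(S2O3^2-) = 0.01571 × 0.2312 = 3.632 × 10^-3 mol
n(I2) = n(S2O3^2-)/2 = 1.816 × 10^-3 mol
From the 1:3 ratio, n(Cr2O7^2-) in the aliquot = 1/3 × 1.816 × 10^-3 = 6.054 × 10^-4 mol
[Cr2O7^2-]_dilute = 6.054 × 10^-4 / 0.01011 = 0.05988 mol/L
[Cr2O7^2-]_original = 0.05988 × 250.0/20.57 = 0.7277 mol/L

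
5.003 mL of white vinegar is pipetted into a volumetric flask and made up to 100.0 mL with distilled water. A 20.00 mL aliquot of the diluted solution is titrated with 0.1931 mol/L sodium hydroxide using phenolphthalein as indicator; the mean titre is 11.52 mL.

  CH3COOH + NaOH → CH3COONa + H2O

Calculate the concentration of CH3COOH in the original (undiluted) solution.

n(NaOH) = 0.01152 × 0.1931 = 2.225 × 10^-3 mol
n(CH3COOH) in the aliquot = 2.225 × 10^-3 mol (1:1 ratio)
[CH3COOH]_dilute = 2.225 × 10^-3 / 0.02000 = 0.1112 mol/L
Dilution factor = 100.0 / 5.003 = 19.99
[CH3COOH]_stock = 0.1112 × 19.99 = 2.223 mol/L

2.223 mol/L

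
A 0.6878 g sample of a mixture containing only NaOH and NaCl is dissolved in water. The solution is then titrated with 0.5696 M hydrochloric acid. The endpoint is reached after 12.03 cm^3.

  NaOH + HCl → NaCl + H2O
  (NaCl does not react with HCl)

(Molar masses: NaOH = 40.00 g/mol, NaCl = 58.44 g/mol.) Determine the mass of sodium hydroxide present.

n(HCl) = 0.01203 × 0.5696 = 6.852 × 10^-3 mol
Let x = n(NaOH), y = n(NaCl).
Titrant: 1x = 6.852 × 10^-3;  mass: 40.00x + 58.44y = 0.6878
Solving, x = 6.852 × 10^-3 mol, y = 7.079 × 10^-3 mol
mass of NaOH = 6.852 × 10^-3 × 40.00 = 0.2741 g

0.2741 g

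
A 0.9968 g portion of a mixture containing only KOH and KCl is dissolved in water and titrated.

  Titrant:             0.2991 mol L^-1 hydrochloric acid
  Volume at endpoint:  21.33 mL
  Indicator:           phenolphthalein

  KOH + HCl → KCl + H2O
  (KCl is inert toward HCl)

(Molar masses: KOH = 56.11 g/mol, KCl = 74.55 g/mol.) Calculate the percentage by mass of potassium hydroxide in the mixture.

35.91 %

n(HCl) = 0.02133 × 0.2991 = 6.380 × 10^-3 mol
Let x = n(KOH), y = n(KCl).
Titrant: 1x = 6.380 × 10^-3;  mass: 56.11x + 74.55y = 0.9968
Solving, x = 6.380 × 10^-3 mol, y = 8.569 × 10^-3 mol
mass of KOH = 6.380 × 10^-3 × 56.11 = 0.3580 g
% KOH = 0.3580 / 0.9968 × 100 = 35.91 %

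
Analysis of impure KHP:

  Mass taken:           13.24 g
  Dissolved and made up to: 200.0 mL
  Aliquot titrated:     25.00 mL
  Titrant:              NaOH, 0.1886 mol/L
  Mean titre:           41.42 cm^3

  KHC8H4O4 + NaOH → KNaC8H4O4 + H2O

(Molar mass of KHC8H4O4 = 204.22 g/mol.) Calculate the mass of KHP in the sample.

12.76 g

n(NaOH) per titration = 0.04142 × 0.1886 = 7.812 × 10^-3 mol
n(KHC8H4O4) in each aliquot = 7.812 × 10^-3 mol (1:1 ratio)
n(KHC8H4O4) in the whole flask = 7.812 × 10^-3 × 200.0/25.00 = 0.06249 mol
mass of KHC8H4O4 = 0.06249 × 204.22 = 12.76 g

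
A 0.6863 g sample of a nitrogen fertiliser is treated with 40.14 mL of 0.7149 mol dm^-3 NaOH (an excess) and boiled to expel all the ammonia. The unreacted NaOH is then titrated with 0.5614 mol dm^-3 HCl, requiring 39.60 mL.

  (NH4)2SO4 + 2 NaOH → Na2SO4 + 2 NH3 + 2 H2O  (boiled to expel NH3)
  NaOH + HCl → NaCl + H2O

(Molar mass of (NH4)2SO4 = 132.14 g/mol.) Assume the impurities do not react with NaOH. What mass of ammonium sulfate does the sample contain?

0.4271 g

n(NaOH) added = 0.04014 × 0.7149 = 0.02870 mol
n(HCl) used in back-titration = 0.03960 × 0.5614 = 0.02223 mol
n(NaOH) left over = 0.02223 mol (1:1 ratio)
n(NaOH) consumed by analyte = 0.02870 − 0.02223 = 6.465 × 10^-3 mol
From the 1:2 ratio, n((NH4)2SO4) = 1/2 × 6.465 × 10^-3 = 3.232 × 10^-3 mol
mass of (NH4)2SO4 = 3.232 × 10^-3 × 132.14 = 0.4271 g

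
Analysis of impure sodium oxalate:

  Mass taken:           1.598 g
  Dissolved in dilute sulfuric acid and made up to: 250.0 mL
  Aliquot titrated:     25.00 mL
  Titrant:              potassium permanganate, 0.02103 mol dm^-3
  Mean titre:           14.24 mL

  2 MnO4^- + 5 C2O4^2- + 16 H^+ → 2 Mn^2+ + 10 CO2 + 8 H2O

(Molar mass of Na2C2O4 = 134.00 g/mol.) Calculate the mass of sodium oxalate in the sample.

n(KMnO4) per titration = 0.01424 × 0.02103 = 2.995 × 10^-4 mol
From the 5:2 ratio, n(Na2C2O4) in each aliquot = 5/2 × 2.995 × 10^-4 = 7.487 × 10^-4 mol
n(Na2C2O4) in the whole flask = 7.487 × 10^-4 × 250.0/25.00 = 7.487 × 10^-3 mol
mass of Na2C2O4 = 7.487 × 10^-3 × 134.00 = 1.003 g

1.003 g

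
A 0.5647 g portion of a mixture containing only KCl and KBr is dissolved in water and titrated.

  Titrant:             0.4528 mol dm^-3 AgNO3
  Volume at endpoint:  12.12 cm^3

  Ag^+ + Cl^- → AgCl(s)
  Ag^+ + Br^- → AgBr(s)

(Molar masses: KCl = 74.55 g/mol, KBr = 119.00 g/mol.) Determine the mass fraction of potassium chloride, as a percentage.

n(AgNO3) = 0.01212 × 0.4528 = 5.488 × 10^-3 mol
Let x = n(KCl), y = n(KBr).
Titrant: 1x + 1y = 5.488 × 10^-3;  mass: 74.55x + 119.00y = 0.5647
Solving, x = 1.988 × 10^-3 mol, y = 3.500 × 10^-3 mol
mass of KCl = 1.988 × 10^-3 × 74.55 = 0.1482 g
% KCl = 0.1482 / 0.5647 × 100 = 26.24 %

26.24 %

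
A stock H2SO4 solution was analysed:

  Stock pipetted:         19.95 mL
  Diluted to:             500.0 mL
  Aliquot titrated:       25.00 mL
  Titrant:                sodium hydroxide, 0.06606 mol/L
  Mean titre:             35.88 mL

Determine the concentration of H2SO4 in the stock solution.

H2SO4 + 2 NaOH → Na2SO4 + 2 H2O
n(NaOH) = 0.03588 × 0.06606 = 2.370 × 10^-3 mol
From the 1:2 ratio, n(H2SO4) in the aliquot = 1/2 × 2.370 × 10^-3 = 1.185 × 10^-3 mol
[H2SO4]_dilute = 1.185 × 10^-3 / 0.02500 = 0.04740 mol/L
Dilution factor = 500.0 / 19.95 = 25.06
[H2SO4]_stock = 0.04740 × 25.06 = 1.188 mol/L

1.188 mol/L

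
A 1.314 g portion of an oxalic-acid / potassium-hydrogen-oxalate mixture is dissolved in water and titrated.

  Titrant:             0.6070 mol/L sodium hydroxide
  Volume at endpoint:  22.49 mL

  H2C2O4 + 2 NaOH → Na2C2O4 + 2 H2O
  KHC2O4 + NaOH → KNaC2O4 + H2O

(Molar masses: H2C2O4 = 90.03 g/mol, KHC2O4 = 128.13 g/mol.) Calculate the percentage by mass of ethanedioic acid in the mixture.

17.94 %

n(NaOH) = 0.02249 × 0.6070 = 0.01365 mol
Let x = n(H2C2O4), y = n(KHC2O4).
Titrant: 2x + 1y = 0.01365;  mass: 90.03x + 128.13y = 1.314
Solving, x = 2.618 × 10^-3 mol, y = 8.416 × 10^-3 mol
mass of H2C2O4 = 2.618 × 10^-3 × 90.03 = 0.2357 g
% H2C2O4 = 0.2357 / 1.314 × 100 = 17.94 %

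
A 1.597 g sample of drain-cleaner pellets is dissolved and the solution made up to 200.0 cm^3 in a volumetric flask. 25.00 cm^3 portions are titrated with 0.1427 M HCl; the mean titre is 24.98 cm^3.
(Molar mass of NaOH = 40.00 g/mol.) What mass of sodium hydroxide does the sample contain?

1.141 g

NaOH + HCl → NaCl + H2O
n(HCl) per titration = 0.02498 × 0.1427 = 3.565 × 10^-3 mol
n(NaOH) in each aliquot = 3.565 × 10^-3 mol (1:1 ratio)
n(NaOH) in the whole flask = 3.565 × 10^-3 × 200.0/25.00 = 0.02852 mol
mass of NaOH = 0.02852 × 40.00 = 1.141 g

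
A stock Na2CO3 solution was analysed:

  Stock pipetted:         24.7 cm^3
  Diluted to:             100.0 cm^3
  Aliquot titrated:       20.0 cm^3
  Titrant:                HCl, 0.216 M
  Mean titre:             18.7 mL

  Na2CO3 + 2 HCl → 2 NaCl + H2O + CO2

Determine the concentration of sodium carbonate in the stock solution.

n(HCl) = 0.0187 × 0.216 = 4.04 × 10^-3 mol
From the 1:2 ratio, n(Na2CO3) in the aliquot = 1/2 × 4.04 × 10^-3 = 2.02 × 10^-3 mol
[Na2CO3]_dilute = 2.02 × 10^-3 / 0.0200 = 0.101 mol/L
Dilution factor = 100.0 / 24.7 = 4.049
[Na2CO3]_stock = 0.101 × 4.049 = 0.409 mol/L

0.409 M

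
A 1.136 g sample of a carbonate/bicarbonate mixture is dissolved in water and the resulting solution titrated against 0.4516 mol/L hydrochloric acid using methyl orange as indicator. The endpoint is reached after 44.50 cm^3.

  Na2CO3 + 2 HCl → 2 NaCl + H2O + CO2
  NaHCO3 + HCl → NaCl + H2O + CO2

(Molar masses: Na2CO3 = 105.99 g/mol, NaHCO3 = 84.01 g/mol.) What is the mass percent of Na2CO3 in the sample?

n(HCl) = 0.04450 × 0.4516 = 0.02010 mol
Let x = n(Na2CO3), y = n(NaHCO3).
Titrant: 2x + 1y = 0.02010;  mass: 105.99x + 84.01y = 1.136
Solving, x = 8.903 × 10^-3 mol, y = 2.289 × 10^-3 mol
mass of Na2CO3 = 8.903 × 10^-3 × 105.99 = 0.9437 g
% Na2CO3 = 0.9437 / 1.136 × 100 = 83.07 %

83.07 %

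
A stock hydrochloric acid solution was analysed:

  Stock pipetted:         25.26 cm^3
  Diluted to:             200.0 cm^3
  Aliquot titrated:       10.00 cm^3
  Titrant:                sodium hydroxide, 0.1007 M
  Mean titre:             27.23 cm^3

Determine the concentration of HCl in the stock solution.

2.171 M

HCl + NaOH → NaCl + H2O
n(NaOH) = 0.02723 × 0.1007 = 2.742 × 10^-3 mol
n(HCl) in the aliquot = 2.742 × 10^-3 mol (1:1 ratio)
[HCl]_dilute = 2.742 × 10^-3 / 0.01000 = 0.2742 mol/L
Dilution factor = 200.0 / 25.26 = 7.918
[HCl]_stock = 0.2742 × 7.918 = 2.171 mol/L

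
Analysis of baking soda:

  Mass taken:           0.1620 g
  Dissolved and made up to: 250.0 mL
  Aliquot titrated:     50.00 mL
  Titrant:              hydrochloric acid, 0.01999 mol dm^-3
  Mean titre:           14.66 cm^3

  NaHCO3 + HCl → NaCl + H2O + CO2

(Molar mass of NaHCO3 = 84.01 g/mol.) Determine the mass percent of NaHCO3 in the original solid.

n(HCl) per titration = 0.01466 × 0.01999 = 2.931 × 10^-4 mol
n(NaHCO3) in each aliquot = 2.931 × 10^-4 mol (1:1 ratio)
n(NaHCO3) in the whole flask = 2.931 × 10^-4 × 250.0/50.00 = 1.465 × 10^-3 mol
mass of NaHCO3 = 1.465 × 10^-3 × 84.01 = 0.1231 g
% NaHCO3 = 0.1231 / 0.1620 × 100 = 75.99 %

75.99 %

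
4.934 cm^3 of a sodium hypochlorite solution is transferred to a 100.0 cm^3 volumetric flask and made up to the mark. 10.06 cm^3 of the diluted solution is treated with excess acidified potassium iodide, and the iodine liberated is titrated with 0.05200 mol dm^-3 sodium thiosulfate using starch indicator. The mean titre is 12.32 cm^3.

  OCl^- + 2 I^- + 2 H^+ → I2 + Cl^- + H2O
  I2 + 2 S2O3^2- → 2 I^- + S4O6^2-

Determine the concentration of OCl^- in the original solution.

n(S2O3^2-) = 0.01232 × 0.05200 = 6.406 × 10^-4 mol
n(I2) = n(S2O3^2-)/2 = 3.203 × 10^-4 mol
n(OCl^-) in the aliquot = 3.203 × 10^-4 mol (1:1 ratio)
[OCl^-]_dilute = 3.203 × 10^-4 / 0.01006 = 0.03184 mol/L
[OCl^-]_original = 0.03184 × 100.0/4.934 = 0.6453 mol/L

0.6453 mol/L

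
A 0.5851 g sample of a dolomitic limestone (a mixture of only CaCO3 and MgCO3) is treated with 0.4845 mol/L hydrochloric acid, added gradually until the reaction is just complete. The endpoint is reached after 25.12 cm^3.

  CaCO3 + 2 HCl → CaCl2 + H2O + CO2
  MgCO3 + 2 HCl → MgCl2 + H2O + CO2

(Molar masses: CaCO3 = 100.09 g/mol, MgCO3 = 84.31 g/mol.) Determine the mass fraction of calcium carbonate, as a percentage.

n(HCl) = 0.02512 × 0.4845 = 0.01217 mol
Let x = n(CaCO3), y = n(MgCO3).
Titrant: 2x + 2y = 0.01217;  mass: 100.09x + 84.31y = 0.5851
Solving, x = 4.566 × 10^-3 mol, y = 1.520 × 10^-3 mol
mass of CaCO3 = 4.566 × 10^-3 × 100.09 = 0.4570 g
% CaCO3 = 0.4570 / 0.5851 × 100 = 78.10 %

78.10 %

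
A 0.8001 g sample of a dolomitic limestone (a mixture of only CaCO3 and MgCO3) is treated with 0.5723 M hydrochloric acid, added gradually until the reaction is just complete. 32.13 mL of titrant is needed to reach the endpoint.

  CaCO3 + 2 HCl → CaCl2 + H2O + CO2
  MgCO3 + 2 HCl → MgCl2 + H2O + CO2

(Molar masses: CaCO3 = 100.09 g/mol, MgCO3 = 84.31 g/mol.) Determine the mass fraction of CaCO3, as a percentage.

19.78 %

n(HCl) = 0.03213 × 0.5723 = 0.01839 mol
Let x = n(CaCO3), y = n(MgCO3).
Titrant: 2x + 2y = 0.01839;  mass: 100.09x + 84.31y = 0.8001
Solving, x = 1.581 × 10^-3 mol, y = 7.613 × 10^-3 mol
mass of CaCO3 = 1.581 × 10^-3 × 100.09 = 0.1583 g
% CaCO3 = 0.1583 / 0.8001 × 100 = 19.78 %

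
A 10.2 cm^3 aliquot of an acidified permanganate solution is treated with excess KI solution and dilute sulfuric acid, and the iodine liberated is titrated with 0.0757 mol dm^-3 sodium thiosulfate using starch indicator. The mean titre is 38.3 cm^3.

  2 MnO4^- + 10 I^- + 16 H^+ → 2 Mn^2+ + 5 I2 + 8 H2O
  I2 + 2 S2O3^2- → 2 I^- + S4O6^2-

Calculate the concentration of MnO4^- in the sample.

0.0568 mol/L

n(S2O3^2-) = 0.0383 × 0.0757 = 2.90 × 10^-3 mol
n(I2) = n(S2O3^2-)/2 = 1.45 × 10^-3 mol
From the 2:5 ratio, n(MnO4^-) in the aliquot = 2/5 × 1.45 × 10^-3 = 5.80 × 10^-4 mol
[MnO4^-] = 5.80 × 10^-4 / 0.0102 = 0.0568 mol/L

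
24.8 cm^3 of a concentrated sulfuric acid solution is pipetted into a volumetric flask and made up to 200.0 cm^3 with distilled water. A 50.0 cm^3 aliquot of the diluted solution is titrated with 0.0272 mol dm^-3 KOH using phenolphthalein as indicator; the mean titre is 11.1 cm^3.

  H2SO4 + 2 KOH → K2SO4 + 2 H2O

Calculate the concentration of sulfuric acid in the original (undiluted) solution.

0.0243 mol/L

n(KOH) = 0.0111 × 0.0272 = 3.02 × 10^-4 mol
From the 1:2 ratio, n(H2SO4) in the aliquot = 1/2 × 3.02 × 10^-4 = 1.51 × 10^-4 mol
[H2SO4]_dilute = 1.51 × 10^-4 / 0.0500 = 0.00302 mol/L
Dilution factor = 200.0 / 24.8 = 8.065
[H2SO4]_stock = 0.00302 × 8.065 = 0.0243 mol/L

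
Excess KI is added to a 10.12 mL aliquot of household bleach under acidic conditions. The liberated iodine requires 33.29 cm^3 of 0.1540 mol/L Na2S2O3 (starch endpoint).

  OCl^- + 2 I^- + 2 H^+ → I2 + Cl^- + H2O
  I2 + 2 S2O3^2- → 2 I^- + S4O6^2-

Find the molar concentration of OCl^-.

n(S2O3^2-) = 0.03329 × 0.1540 = 5.127 × 10^-3 mol
n(I2) = n(S2O3^2-)/2 = 2.563 × 10^-3 mol
n(OCl^-) in the aliquot = 2.563 × 10^-3 mol (1:1 ratio)
[OCl^-] = 2.563 × 10^-3 / 0.01012 = 0.2533 mol/L

0.2533 mol/L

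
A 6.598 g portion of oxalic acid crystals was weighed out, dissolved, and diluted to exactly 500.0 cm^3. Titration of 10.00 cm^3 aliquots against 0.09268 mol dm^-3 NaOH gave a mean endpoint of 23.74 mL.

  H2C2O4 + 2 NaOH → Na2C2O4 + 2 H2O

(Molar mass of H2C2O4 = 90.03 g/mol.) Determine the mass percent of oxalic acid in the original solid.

n(NaOH) per titration = 0.02374 × 0.09268 = 2.200 × 10^-3 mol
From the 1:2 ratio, n(H2C2O4) in each aliquot = 1/2 × 2.200 × 10^-3 = 1.100 × 10^-3 mol
n(H2C2O4) in the whole flask = 1.100 × 10^-3 × 500.0/10.00 = 0.05501 mol
mass of H2C2O4 = 0.05501 × 90.03 = 4.952 g
% H2C2O4 = 4.952 / 6.598 × 100 = 75.06 %

75.06 %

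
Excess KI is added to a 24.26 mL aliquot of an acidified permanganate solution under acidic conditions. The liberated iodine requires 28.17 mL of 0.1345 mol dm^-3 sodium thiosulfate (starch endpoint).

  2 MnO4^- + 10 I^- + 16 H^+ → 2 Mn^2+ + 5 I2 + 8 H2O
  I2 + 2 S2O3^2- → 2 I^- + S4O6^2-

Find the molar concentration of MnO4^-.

0.03124 mol/L

n(S2O3^2-) = 0.02817 × 0.1345 = 3.789 × 10^-3 mol
n(I2) = n(S2O3^2-)/2 = 1.894 × 10^-3 mol
From the 2:5 ratio, n(MnO4^-) in the aliquot = 2/5 × 1.894 × 10^-3 = 7.578 × 10^-4 mol
[MnO4^-] = 7.578 × 10^-4 / 0.02426 = 0.03124 mol/L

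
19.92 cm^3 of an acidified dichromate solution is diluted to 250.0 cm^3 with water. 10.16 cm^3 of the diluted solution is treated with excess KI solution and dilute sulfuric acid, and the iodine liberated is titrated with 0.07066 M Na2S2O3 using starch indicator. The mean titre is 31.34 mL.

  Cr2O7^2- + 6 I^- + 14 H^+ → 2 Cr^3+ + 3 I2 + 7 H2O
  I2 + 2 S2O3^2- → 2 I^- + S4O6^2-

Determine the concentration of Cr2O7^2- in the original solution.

0.4559 M

n(S2O3^2-) = 0.03134 × 0.07066 = 2.214 × 10^-3 mol
n(I2) = n(S2O3^2-)/2 = 1.107 × 10^-3 mol
From the 1:3 ratio, n(Cr2O7^2-) in the aliquot = 1/3 × 1.107 × 10^-3 = 3.691 × 10^-4 mol
[Cr2O7^2-]_dilute = 3.691 × 10^-4 / 0.01016 = 0.03633 mol/L
[Cr2O7^2-]_original = 0.03633 × 250.0/19.92 = 0.4559 mol/L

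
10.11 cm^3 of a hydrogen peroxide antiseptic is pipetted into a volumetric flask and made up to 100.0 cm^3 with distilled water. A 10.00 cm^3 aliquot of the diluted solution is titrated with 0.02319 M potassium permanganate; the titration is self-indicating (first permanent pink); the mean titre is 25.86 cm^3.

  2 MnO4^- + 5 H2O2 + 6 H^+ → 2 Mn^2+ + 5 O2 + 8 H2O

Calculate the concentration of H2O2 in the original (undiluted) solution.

1.483 M

n(KMnO4) = 0.02586 × 0.02319 = 5.997 × 10^-4 mol
From the 5:2 ratio, n(H2O2) in the aliquot = 5/2 × 5.997 × 10^-4 = 1.499 × 10^-3 mol
[H2O2]_dilute = 1.499 × 10^-3 / 0.01000 = 0.1499 mol/L
Dilution factor = 100.0 / 10.11 = 9.891
[H2O2]_stock = 0.1499 × 9.891 = 1.483 mol/L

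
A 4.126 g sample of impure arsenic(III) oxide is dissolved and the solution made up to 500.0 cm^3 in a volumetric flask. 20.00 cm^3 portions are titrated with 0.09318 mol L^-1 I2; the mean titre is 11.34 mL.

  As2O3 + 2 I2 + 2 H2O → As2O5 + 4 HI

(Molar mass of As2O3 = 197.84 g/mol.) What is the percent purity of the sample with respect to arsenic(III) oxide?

63.33 %

n(I2) per titration = 0.01134 × 0.09318 = 1.057 × 10^-3 mol
From the 1:2 ratio, n(As2O3) in each aliquot = 1/2 × 1.057 × 10^-3 = 5.283 × 10^-4 mol
n(As2O3) in the whole flask = 5.283 × 10^-4 × 500.0/20.00 = 0.01321 mol
mass of As2O3 = 0.01321 × 197.84 = 2.613 g
% As2O3 = 2.613 / 4.126 × 100 = 63.33 %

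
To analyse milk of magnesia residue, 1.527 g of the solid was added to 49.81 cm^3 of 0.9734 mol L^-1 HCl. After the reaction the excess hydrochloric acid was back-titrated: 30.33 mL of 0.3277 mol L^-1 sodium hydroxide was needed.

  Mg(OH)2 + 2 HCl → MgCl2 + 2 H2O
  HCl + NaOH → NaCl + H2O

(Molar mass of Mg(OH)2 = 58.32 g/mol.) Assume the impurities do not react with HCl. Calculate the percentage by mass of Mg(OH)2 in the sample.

73.61 %

n(HCl) added = 0.04981 × 0.9734 = 0.04849 mol
n(NaOH) used in back-titration = 0.03033 × 0.3277 = 9.939 × 10^-3 mol
n(HCl) left over = 9.939 × 10^-3 mol (1:1 ratio)
n(HCl) consumed by analyte = 0.04849 − 9.939 × 10^-3 = 0.03855 mol
From the 1:2 ratio, n(Mg(OH)2) = 1/2 × 0.03855 = 0.01927 mol
mass of Mg(OH)2 = 0.01927 × 58.32 = 1.124 g
% Mg(OH)2 = 1.124 / 1.527 × 100 = 73.61 %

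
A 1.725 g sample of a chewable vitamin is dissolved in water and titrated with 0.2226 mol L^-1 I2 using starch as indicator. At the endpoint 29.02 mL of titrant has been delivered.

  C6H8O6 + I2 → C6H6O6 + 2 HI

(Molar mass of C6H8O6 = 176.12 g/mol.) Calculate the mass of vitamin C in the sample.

1.138 g

n(I2) = 0.02902 L × 0.2226 mol/L = 6.460 × 10^-3 mol
n(C6H8O6) = 6.460 × 10^-3 mol (1:1 ratio)
mass of C6H8O6 = 6.460 × 10^-3 × 176.12 g/mol = 1.138 g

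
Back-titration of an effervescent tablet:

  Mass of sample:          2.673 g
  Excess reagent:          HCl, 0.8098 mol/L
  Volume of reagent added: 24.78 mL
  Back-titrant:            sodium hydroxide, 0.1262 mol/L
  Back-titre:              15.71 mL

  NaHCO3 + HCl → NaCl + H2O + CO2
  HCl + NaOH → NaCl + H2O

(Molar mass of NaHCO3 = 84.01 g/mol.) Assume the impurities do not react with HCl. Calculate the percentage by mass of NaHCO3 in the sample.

56.84 %

n(HCl) added = 0.02478 × 0.8098 = 0.02007 mol
n(NaOH) used in back-titration = 0.01571 × 0.1262 = 1.983 × 10^-3 mol
n(HCl) left over = 1.983 × 10^-3 mol (1:1 ratio)
n(HCl) consumed by analyte = 0.02007 − 1.983 × 10^-3 = 0.01808 mol
n(NaHCO3) = 0.01808 mol (1:1 ratio)
mass of NaHCO3 = 0.01808 × 84.01 = 1.519 g
% NaHCO3 = 1.519 / 2.673 × 100 = 56.84 %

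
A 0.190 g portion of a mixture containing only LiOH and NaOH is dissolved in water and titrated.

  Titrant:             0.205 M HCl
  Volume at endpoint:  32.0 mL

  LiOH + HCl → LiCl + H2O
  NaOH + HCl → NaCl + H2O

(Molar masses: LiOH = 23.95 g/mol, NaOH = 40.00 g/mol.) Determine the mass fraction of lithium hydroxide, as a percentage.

n(HCl) = 0.0320 × 0.205 = 6.56 × 10^-3 mol
Let x = n(LiOH), y = n(NaOH).
Titrant: 1x + 1y = 6.56 × 10^-3;  mass: 23.95x + 40.00y = 0.190
Solving, x = 4.51 × 10^-3 mol, y = 2.05 × 10^-3 mol
mass of LiOH = 4.51 × 10^-3 × 23.95 = 0.108 g
% LiOH = 0.108 / 0.190 × 100 = 56.9 %

56.9 %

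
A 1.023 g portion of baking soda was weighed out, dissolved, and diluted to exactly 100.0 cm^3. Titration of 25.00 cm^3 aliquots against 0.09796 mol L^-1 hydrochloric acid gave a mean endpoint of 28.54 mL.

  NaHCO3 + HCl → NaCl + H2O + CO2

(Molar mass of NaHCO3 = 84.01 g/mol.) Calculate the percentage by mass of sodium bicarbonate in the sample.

n(HCl) per titration = 0.02854 × 0.09796 = 2.796 × 10^-3 mol
n(NaHCO3) in each aliquot = 2.796 × 10^-3 mol (1:1 ratio)
n(NaHCO3) in the whole flask = 2.796 × 10^-3 × 100.0/25.00 = 0.01118 mol
mass of NaHCO3 = 0.01118 × 84.01 = 0.9395 g
% NaHCO3 = 0.9395 / 1.023 × 100 = 91.84 %

91.84 %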